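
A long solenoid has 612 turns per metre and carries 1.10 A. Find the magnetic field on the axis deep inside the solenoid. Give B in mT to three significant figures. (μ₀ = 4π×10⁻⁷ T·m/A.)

B ≈ 0.846 mT

Inside a long solenoid, B = μ₀nI with n = 612 turns/m.
B = 4π×10⁻⁷ × 612 × 1.10 = 8.46×10⁻⁴ T.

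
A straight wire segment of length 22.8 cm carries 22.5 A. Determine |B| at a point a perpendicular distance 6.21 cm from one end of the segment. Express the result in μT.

For a finite straight segment, B = (μ₀I/4πd)(sinθ₁ + sinθ₂), where θ₁, θ₂ are the angles from the perpendicular to each end.
The perpendicular foot is at one end, so the two end-offsets along the wire are 0 and L = 0.228 m.
sinθ₁ = 0/√(0²+0.0621²) = 0.0000; sinθ₂ = 0.228/√(0.228²+0.0621²) = 0.9649.
B = (4π×10⁻⁷ × 22.5) / (4π × 0.0621) × (0.0000 + 0.9649) = 3.50×10⁻⁵ T.

B ≈ 35.0 μT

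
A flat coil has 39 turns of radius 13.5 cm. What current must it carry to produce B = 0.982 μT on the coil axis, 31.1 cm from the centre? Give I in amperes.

I ≈ 0.0857 A

For an N-turn coil, B = Nμ₀IR²/[2(R²+z²)^(3/2)] with R = 0.135 m, z = 0.311 m, so I = 2B(R²+z²)^(3/2)/(Nμ₀R²) = 2 × 9.82×10⁻⁷ × 3.90×10⁻² / (39 × 4π×10⁻⁷ × 0.01823) = 8.57×10⁻² A.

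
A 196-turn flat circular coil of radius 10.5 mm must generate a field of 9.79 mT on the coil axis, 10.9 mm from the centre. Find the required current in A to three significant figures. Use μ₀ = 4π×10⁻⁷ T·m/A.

I ≈ 2.50 A

For an N-turn coil, B = Nμ₀IR²/[2(R²+z²)^(3/2)] with R = 0.0105 m, z = 0.0109 m, so I = 2B(R²+z²)^(3/2)/(Nμ₀R²) = 2 × 9.79×10⁻³ × 3.47×10⁻⁶ / (196 × 4π×10⁻⁷ × 0.0001103) = 2.50 A.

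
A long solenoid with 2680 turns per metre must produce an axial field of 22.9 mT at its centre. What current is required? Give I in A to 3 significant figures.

Inside a long solenoid B = μ₀nI with n = 2680 m⁻¹, so I = B/(μ₀n).
I = 2.29×10⁻² / (4π×10⁻⁷ × 2680) = 6.80 A.

I ≈ 6.80 A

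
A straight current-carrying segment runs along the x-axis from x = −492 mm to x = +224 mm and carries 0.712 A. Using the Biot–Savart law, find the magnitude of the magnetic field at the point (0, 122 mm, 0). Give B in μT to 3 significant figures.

B ≈ 1.08 μT

For a finite straight segment, B = (μ₀I/4πd)(sinθ₁ + sinθ₂), where θ₁, θ₂ are the angles from the perpendicular to each end.
The perpendicular distance is d = 0.122 m; the end-offsets along the wire are a = 0.492 m and b = 0.224 m.
sinθ₁ = 0.492/√(0.492²+0.122²) = 0.9706; sinθ₂ = 0.224/√(0.224²+0.122²) = 0.8782.
B = (4π×10⁻⁷ × 0.712) / (4π × 0.122) × (0.9706 + 0.8782) = 1.08×10⁻⁶ T.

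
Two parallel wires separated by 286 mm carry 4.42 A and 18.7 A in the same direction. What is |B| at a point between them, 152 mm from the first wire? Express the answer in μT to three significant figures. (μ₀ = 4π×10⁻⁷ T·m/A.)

Each long wire gives B = μ₀I/(2πd). Distances are d₁ = 0.152 m and d₂ = 0.134 m.
B₁ = 5.82×10⁻⁶ T, B₂ = 2.79×10⁻⁵ T.
Between parallel currents the two contributions point in opposite directions, so they subtract. B = |B₁ − B₂| = |5.82×10⁻⁶ − 2.79×10⁻⁵| = 2.21×10⁻⁵ T.

B ≈ 22.1 μT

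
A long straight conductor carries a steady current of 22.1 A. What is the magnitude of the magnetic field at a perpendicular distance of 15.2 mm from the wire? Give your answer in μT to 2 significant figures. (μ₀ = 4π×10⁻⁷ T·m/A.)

For an infinitely long straight wire, B = μ₀I/(2πd).
B = (4π×10⁻⁷ × 22.1) / (2π × 0.0152) = 2.91×10⁻⁴ T.

B ≈ 290 μT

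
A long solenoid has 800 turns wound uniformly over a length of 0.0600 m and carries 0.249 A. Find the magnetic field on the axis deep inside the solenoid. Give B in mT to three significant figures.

B ≈ 4.17 mT

Inside a long solenoid, B = μ₀nI with n = 1.333×10⁴ turns/m.
B = 4π×10⁻⁷ × 1.333×10⁴ × 0.249 = 4.17×10⁻³ T.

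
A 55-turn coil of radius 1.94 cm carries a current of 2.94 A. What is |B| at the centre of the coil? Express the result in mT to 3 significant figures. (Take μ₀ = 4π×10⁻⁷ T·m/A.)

B ≈ 5.24 mT

For an N-turn flat coil, B = Nμ₀I/(2R) with R = 0.0194 m.
B = 55 × 9.52×10⁻⁵ T = 5.24×10⁻³ T.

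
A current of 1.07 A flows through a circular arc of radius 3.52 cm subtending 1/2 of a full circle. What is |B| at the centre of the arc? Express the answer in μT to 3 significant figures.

B ≈ 9.55 μT

The Biot–Savart field of a circular arc at its centre is B = μ₀Iφ/(4πR), with φ = 3.142 rad.
B = (4π×10⁻⁷ × 1.07 × 3.142) / (4π × 0.0352) = 9.55×10⁻⁶ T.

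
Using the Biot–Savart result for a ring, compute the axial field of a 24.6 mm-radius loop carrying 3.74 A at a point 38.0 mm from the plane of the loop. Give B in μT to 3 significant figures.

B ≈ 15.3 μT

On the axis of a circular loop, B = μ₀IR² / [2(R²+z²)^(3/2)].
R² + z² = (0.0246)² + (0.038)² = 0.002049 m², and (R²+z²)^(3/2) = 9.28×10⁻⁵ m³.
B = (4π×10⁻⁷ × 3.74 × 0.0006052) / (2 × 9.28×10⁻⁵) = 1.53×10⁻⁵ T.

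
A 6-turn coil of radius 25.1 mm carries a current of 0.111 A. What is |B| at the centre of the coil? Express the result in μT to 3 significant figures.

For an N-turn flat coil, B = Nμ₀I/(2R) with R = 0.0251 m.
B = 6 × 2.78×10⁻⁶ T = 1.67×10⁻⁵ T.

B ≈ 16.7 μT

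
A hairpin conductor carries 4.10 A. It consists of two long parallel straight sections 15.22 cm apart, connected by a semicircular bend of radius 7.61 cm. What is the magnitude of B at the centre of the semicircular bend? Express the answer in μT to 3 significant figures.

The semicircular arc contributes B_arc = μ₀I·π/(4πR) = μ₀I/(4R) = 1.69×10⁻⁵ T.
Each semi-infinite lead is at perpendicular distance R = 0.0761 m from the centre, with the perpendicular foot at its near end, so it contributes μ₀I/(4πR); both point the same way, together 1.08×10⁻⁵ T.
Arc and leads all point the same direction: B = 1.69×10⁻⁵ + 1.08×10⁻⁵ = 2.77×10⁻⁵ T.

B ≈ 27.7 μT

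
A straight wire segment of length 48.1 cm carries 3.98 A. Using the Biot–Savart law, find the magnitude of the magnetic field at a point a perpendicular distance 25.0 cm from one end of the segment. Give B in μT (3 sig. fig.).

For a finite straight segment, B = (μ₀I/4πd)(sinθ₁ + sinθ₂), where θ₁, θ₂ are the angles from the perpendicular to each end.
The perpendicular foot is at one end, so the two end-offsets along the wire are 0 and L = 0.481 m.
sinθ₁ = 0/√(0²+0.25²) = 0.0000; sinθ₂ = 0.481/√(0.481²+0.25²) = 0.8873.
B = (4π×10⁻⁷ × 3.98) / (4π × 0.25) × (0.0000 + 0.8873) = 1.41×10⁻⁶ T.

B ≈ 1.41 μT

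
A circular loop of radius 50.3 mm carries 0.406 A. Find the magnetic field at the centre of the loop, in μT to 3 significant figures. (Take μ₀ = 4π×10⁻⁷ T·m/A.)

B ≈ 5.07 μT

At the centre of a circular loop the Biot–Savart law gives B = μ₀I/(2R).
B = (4π×10⁻⁷ × 0.406) / (2 × 0.0503) = 5.07×10⁻⁶ T.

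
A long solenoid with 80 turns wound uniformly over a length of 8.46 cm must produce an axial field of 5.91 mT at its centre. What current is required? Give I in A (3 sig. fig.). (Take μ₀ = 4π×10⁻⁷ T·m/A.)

Inside a long solenoid B = μ₀nI with n = 945.6 m⁻¹, so I = B/(μ₀n).
I = 5.91×10⁻³ / (4π×10⁻⁷ × 945.6) = 4.97 A.

I ≈ 4.97 A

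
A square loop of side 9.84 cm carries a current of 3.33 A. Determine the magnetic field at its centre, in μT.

B ≈ 38.3 μT

Each side is a finite straight segment at perpendicular distance d = a/(2 tan(π/4)) = 0.0492 m from the centre, with end-angles ±π/4.
One side contributes B₁ = (μ₀I/4πd)·2 sin(π/4) = 9.57×10⁻⁶ T.
All 4 sides add in the same direction: B = 4 × 9.57×10⁻⁶ = 3.83×10⁻⁵ T.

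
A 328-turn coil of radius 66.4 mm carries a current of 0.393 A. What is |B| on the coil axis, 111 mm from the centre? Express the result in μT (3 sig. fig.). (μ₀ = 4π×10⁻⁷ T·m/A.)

B ≈ 165 μT

For an N-turn flat coil, B = Nμ₀IR²/[2(R²+z²)^(3/2)] with R = 0.0664 m, z = 0.111 m.
B = 328 × 5.03×10⁻⁷ T = 1.65×10⁻⁴ T.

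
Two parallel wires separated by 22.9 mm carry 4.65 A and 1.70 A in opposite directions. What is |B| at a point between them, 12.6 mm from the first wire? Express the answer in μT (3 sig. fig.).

B ≈ 107 μT

Each long wire gives B = μ₀I/(2πd). Distances are d₁ = 0.0126 m and d₂ = 0.0103 m.
B₁ = 7.38×10⁻⁵ T, B₂ = 3.30×10⁻⁵ T.
Between antiparallel currents both contributions point the same way, so they add. B = B₁ + B₂ = 7.38×10⁻⁵ + 3.30×10⁻⁵ = 1.07×10⁻⁴ T.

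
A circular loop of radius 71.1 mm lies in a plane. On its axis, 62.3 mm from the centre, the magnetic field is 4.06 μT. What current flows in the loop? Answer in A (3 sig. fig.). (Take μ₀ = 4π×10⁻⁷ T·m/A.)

I ≈ 1.08 A

On the axis of a loop, B = μ₀IR²/[2(R²+z²)^(3/2)], so I = 2B(R²+z²)^(3/2)/(μ₀R²).
R² + z² = 0.005055 + 0.003881 = 0.008936 m²; raised to 3/2 gives 8.45×10⁻⁴ m³.
I = 2 × 4.06×10⁻⁶ × 8.45×10⁻⁴ / (1.26×10⁻⁶ × 0.005055) = 1.08 A.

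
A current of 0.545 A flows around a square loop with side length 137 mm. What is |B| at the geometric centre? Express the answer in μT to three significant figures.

B ≈ 4.50 μT

Each side is a finite straight segment at perpendicular distance d = a/(2 tan(π/4)) = 0.0685 m from the centre, with end-angles ±π/4.
One side contributes B₁ = (μ₀I/4πd)·2 sin(π/4) = 1.13×10⁻⁶ T.
All 4 sides add in the same direction: B = 4 × 1.13×10⁻⁶ = 4.50×10⁻⁶ T.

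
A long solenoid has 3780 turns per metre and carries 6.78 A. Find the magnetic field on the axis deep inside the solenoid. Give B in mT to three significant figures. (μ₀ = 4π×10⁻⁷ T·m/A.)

B ≈ 32.2 mT

Inside a long solenoid, B = μ₀nI with n = 3780 turns/m.
B = 4π×10⁻⁷ × 3780 × 6.78 = 3.22×10⁻² T.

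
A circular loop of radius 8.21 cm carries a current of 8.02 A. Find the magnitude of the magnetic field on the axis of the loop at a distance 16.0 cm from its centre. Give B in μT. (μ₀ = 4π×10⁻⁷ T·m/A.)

On the axis of a circular loop, B = μ₀IR² / [2(R²+z²)^(3/2)].
R² + z² = (0.0821)² + (0.16)² = 0.03234 m², and (R²+z²)^(3/2) = 5.82×10⁻³ m³.
B = (4π×10⁻⁷ × 8.02 × 0.00674) / (2 × 5.82×10⁻³) = 5.84×10⁻⁶ T.

B ≈ 5.84 μT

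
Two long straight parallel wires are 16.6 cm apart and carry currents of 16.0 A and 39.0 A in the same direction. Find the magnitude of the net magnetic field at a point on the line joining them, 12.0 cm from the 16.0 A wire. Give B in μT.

Each long wire gives B = μ₀I/(2πd). Distances are d₁ = 0.12 m and d₂ = 0.046 m.
B₁ = 2.67×10⁻⁵ T, B₂ = 1.70×10⁻⁴ T.
Between parallel currents the two contributions point in opposite directions, so they subtract. B = |B₁ − B₂| = |2.67×10⁻⁵ − 1.70×10⁻⁴| = 1.43×10⁻⁴ T.

B ≈ 143 μT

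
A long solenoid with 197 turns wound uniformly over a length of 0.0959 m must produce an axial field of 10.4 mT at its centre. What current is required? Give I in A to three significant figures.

I ≈ 4.03 A

Inside a long solenoid B = μ₀nI with n = 2054 m⁻¹, so I = B/(μ₀n).
I = 1.04×10⁻² / (4π×10⁻⁷ × 2054) = 4.03 A.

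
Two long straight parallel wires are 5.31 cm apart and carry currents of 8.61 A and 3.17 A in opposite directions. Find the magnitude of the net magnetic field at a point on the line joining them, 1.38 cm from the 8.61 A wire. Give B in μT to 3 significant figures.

Each long wire gives B = μ₀I/(2πd). Distances are d₁ = 0.0138 m and d₂ = 0.0393 m.
B₁ = 1.25×10⁻⁴ T, B₂ = 1.61×10⁻⁵ T.
Between antiparallel currents both contributions point the same way, so they add. B = B₁ + B₂ = 1.25×10⁻⁴ + 1.61×10⁻⁵ = 1.41×10⁻⁴ T.

B ≈ 141 μT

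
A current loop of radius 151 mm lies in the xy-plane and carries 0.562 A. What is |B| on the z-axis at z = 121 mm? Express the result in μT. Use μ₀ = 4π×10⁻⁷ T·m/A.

On the axis of a circular loop, B = μ₀IR² / [2(R²+z²)^(3/2)].
R² + z² = (0.151)² + (0.121)² = 0.03744 m², and (R²+z²)^(3/2) = 7.25×10⁻³ m³.
B = (4π×10⁻⁷ × 0.562 × 0.0228) / (2 × 7.25×10⁻³) = 1.11×10⁻⁶ T.

B ≈ 1.11 μT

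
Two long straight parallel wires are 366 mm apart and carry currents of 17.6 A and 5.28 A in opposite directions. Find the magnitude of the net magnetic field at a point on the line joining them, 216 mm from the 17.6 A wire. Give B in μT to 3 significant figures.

B ≈ 23.3 μT

Each long wire gives B = μ₀I/(2πd). Distances are d₁ = 0.216 m and d₂ = 0.15 m.
B₁ = 1.63×10⁻⁵ T, B₂ = 7.04×10⁻⁶ T.
Between antiparallel currents both contributions point the same way, so they add. B = B₁ + B₂ = 1.63×10⁻⁵ + 7.04×10⁻⁶ = 2.33×10⁻⁵ T.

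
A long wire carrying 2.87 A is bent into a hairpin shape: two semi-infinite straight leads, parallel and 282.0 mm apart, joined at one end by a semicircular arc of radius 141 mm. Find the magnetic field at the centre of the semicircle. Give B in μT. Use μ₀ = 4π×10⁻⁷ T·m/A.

The semicircular arc contributes B_arc = μ₀I·π/(4πR) = μ₀I/(4R) = 6.39×10⁻⁶ T.
Each semi-infinite lead is at perpendicular distance R = 0.141 m from the centre, with the perpendicular foot at its near end, so it contributes μ₀I/(4πR); both point the same way, together 4.07×10⁻⁶ T.
Arc and leads all point the same direction: B = 6.39×10⁻⁶ + 4.07×10⁻⁶ = 1.05×10⁻⁵ T.

B ≈ 10.5 μT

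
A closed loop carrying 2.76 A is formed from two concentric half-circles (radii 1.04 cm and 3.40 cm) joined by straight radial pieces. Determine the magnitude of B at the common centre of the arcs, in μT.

The radial connectors point toward the centre, so dl × r̂ = 0 and they contribute nothing.
Each semicircle gives μ₀I/(4R): inner arc 8.34×10⁻⁵ T, outer arc 2.55×10⁻⁵ T.
The two arcs carry current in opposite angular senses, so their fields oppose: B = |8.34×10⁻⁵ − 2.55×10⁻⁵| = 5.79×10⁻⁵ T.

B ≈ 57.9 μT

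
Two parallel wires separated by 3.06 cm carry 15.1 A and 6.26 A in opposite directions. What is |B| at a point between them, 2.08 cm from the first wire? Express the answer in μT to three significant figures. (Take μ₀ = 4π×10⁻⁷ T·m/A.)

Each long wire gives B = μ₀I/(2πd). Distances are d₁ = 0.0208 m and d₂ = 0.0098 m.
B₁ = 1.45×10⁻⁴ T, B₂ = 1.28×10⁻⁴ T.
Between antiparallel currents both contributions point the same way, so they add. B = B₁ + B₂ = 1.45×10⁻⁴ + 1.28×10⁻⁴ = 2.73×10⁻⁴ T.

B ≈ 273 μT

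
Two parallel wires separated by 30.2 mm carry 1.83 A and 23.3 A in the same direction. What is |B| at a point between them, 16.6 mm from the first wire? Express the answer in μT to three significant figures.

Each long wire gives B = μ₀I/(2πd). Distances are d₁ = 0.0166 m and d₂ = 0.0136 m.
B₁ = 2.20×10⁻⁵ T, B₂ = 3.43×10⁻⁴ T.
Between parallel currents the two contributions point in opposite directions, so they subtract. B = |B₁ − B₂| = |2.20×10⁻⁵ − 3.43×10⁻⁴| = 3.21×10⁻⁴ T.

B ≈ 321 μT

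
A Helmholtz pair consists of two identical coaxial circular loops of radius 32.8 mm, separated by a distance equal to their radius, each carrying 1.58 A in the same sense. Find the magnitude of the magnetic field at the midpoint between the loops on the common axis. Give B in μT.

Each loop contributes B = μ₀IR²/[2(R²+z²)^(3/2)] on the axis, with z measured from that loop.
Loop 1 (z = 0.0164 m): B₁ = 2.17×10⁻⁵ T. Loop 2 (z = 0.0164 m): B₂ = 2.17×10⁻⁵ T.
The fields add: B = B₁ + B₂ = 4.33×10⁻⁵ T.

B ≈ 43.3 μT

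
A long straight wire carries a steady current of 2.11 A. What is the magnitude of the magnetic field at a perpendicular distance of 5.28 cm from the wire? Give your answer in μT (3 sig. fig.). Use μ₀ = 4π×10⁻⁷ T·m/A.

For an infinitely long straight wire, B = μ₀I/(2πd).
B = (4π×10⁻⁷ × 2.11) / (2π × 0.0528) = 7.99×10⁻⁶ T.

B ≈ 7.99 μT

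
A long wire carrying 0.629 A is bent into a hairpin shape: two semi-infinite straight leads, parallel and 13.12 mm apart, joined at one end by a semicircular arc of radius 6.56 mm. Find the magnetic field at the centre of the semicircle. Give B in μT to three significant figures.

The semicircular arc contributes B_arc = μ₀I·π/(4πR) = μ₀I/(4R) = 3.01×10⁻⁵ T.
Each semi-infinite lead is at perpendicular distance R = 0.00656 m from the centre, with the perpendicular foot at its near end, so it contributes μ₀I/(4πR); both point the same way, together 1.92×10⁻⁵ T.
Arc and leads all point the same direction: B = 3.01×10⁻⁵ + 1.92×10⁻⁵ = 4.93×10⁻⁵ T.

B ≈ 49.3 μT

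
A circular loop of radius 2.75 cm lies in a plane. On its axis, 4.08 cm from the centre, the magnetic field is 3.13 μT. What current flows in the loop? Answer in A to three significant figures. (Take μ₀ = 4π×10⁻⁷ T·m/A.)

I ≈ 0.785 A

On the axis of a loop, B = μ₀IR²/[2(R²+z²)^(3/2)], so I = 2B(R²+z²)^(3/2)/(μ₀R²).
R² + z² = 0.0007562 + 0.001665 = 0.002421 m²; raised to 3/2 gives 1.19×10⁻⁴ m³.
I = 2 × 3.13×10⁻⁶ × 1.19×10⁻⁴ / (1.26×10⁻⁶ × 0.0007562) = 0.785 A.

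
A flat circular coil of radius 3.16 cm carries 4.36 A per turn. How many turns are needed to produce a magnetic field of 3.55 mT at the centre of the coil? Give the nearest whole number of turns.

For an N-turn coil, B = Nμ₀I/(2R). A single turn gives B₁ = 8.67×10⁻⁵ T with R = 0.0316 m.
N = B/B₁ = 3.55×10⁻³ / 8.67×10⁻⁵ = 40.95.

N = 41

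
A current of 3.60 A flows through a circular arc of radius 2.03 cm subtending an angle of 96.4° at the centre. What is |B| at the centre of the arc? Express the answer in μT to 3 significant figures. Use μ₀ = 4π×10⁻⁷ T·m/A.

B ≈ 29.8 μT

The Biot–Savart field of a circular arc at its centre is B = μ₀Iφ/(4πR), with φ = 1.682 rad.
B = (4π×10⁻⁷ × 3.60 × 1.682) / (4π × 0.0203) = 2.98×10⁻⁵ T.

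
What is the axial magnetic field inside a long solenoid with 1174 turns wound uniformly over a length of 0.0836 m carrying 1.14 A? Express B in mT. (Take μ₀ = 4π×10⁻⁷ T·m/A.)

B ≈ 20.1 mT

Inside a long solenoid, B = μ₀nI with n = 1.404×10⁴ turns/m.
B = 4π×10⁻⁷ × 1.404×10⁴ × 1.14 = 2.01×10⁻² T.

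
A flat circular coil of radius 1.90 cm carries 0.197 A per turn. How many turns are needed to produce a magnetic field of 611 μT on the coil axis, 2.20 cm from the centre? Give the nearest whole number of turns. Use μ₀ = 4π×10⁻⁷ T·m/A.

N = 336

For an N-turn coil, B = Nμ₀IR²/[2(R²+z²)^(3/2)]. A single turn gives B₁ = 1.82×10⁻⁶ T with R = 0.019 m, z = 0.022 m.
N = B/B₁ = 6.11×10⁻⁴ / 1.82×10⁻⁶ = 335.87.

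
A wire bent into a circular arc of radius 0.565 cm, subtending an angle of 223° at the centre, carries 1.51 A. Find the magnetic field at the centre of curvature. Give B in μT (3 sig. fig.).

The Biot–Savart field of a circular arc at its centre is B = μ₀Iφ/(4πR), with φ = 3.892 rad.
B = (4π×10⁻⁷ × 1.51 × 3.892) / (4π × 0.00565) = 1.04×10⁻⁴ T.

B ≈ 104 μT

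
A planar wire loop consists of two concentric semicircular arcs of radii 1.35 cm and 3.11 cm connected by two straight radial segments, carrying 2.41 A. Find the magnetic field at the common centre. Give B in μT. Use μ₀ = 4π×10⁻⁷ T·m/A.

The radial connectors point toward the centre, so dl × r̂ = 0 and they contribute nothing.
Each semicircle gives μ₀I/(4R): inner arc 5.61×10⁻⁵ T, outer arc 2.43×10⁻⁵ T.
The two arcs carry current in opposite angular senses, so their fields oppose: B = |5.61×10⁻⁵ − 2.43×10⁻⁵| = 3.17×10⁻⁵ T.

B ≈ 31.7 μT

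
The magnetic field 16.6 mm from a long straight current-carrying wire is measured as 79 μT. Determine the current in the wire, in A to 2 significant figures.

For a long straight wire B = μ₀I/(2πd), so I = 2πdB/μ₀.
I = 2π × 0.0166 × 7.90×10⁻⁵ / (4π×10⁻⁷) = 6.56 A.

I ≈ 6.6 A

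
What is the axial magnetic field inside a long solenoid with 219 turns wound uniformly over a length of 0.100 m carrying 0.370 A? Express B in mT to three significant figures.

B ≈ 1.02 mT

Inside a long solenoid, B = μ₀nI with n = 2190 turns/m.
B = 4π×10⁻⁷ × 2190 × 0.370 = 1.02×10⁻³ T.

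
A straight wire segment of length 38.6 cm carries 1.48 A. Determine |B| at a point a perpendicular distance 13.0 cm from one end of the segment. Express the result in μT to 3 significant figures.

B ≈ 1.08 μT

For a finite straight segment, B = (μ₀I/4πd)(sinθ₁ + sinθ₂), where θ₁, θ₂ are the angles from the perpendicular to each end.
The perpendicular foot is at one end, so the two end-offsets along the wire are 0 and L = 0.386 m.
sinθ₁ = 0/√(0²+0.13²) = 0.0000; sinθ₂ = 0.386/√(0.386²+0.13²) = 0.9477.
B = (4π×10⁻⁷ × 1.48) / (4π × 0.13) × (0.0000 + 0.9477) = 1.08×10⁻⁶ T.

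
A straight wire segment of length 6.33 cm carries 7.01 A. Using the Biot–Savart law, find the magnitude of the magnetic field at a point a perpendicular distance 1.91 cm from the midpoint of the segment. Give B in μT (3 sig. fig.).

B ≈ 62.8 μT

For a finite straight segment, B = (μ₀I/4πd)(sinθ₁ + sinθ₂), where θ₁, θ₂ are the angles from the perpendicular to each end.
The perpendicular from the point meets the wire at its midpoint, so each end is L/2 = 0.03165 m away along the wire.
sinθ₁ = 0.03165/√(0.03165²+0.0191²) = 0.8562; sinθ₂ = 0.03165/√(0.03165²+0.0191²) = 0.8562.
B = (4π×10⁻⁷ × 7.01) / (4π × 0.0191) × (0.8562 + 0.8562) = 6.28×10⁻⁵ T.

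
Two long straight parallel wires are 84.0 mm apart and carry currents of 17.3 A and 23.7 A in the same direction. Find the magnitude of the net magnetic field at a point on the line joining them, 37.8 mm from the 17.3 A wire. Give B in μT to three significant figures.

Each long wire gives B = μ₀I/(2πd). Distances are d₁ = 0.0378 m and d₂ = 0.0462 m.
B₁ = 9.15×10⁻⁵ T, B₂ = 1.03×10⁻⁴ T.
Between parallel currents the two contributions point in opposite directions, so they subtract. B = |B₁ − B₂| = |9.15×10⁻⁵ − 1.03×10⁻⁴| = 1.11×10⁻⁵ T.

B ≈ 11.1 μT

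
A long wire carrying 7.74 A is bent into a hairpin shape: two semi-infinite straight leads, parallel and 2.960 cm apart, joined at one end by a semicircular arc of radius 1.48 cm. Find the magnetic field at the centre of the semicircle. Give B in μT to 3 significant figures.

B ≈ 269 μT

The semicircular arc contributes B_arc = μ₀I·π/(4πR) = μ₀I/(4R) = 1.64×10⁻⁴ T.
Each semi-infinite lead is at perpendicular distance R = 0.0148 m from the centre, with the perpendicular foot at its near end, so it contributes μ₀I/(4πR); both point the same way, together 1.05×10⁻⁴ T.
Arc and leads all point the same direction: B = 1.64×10⁻⁴ + 1.05×10⁻⁴ = 2.69×10⁻⁴ T.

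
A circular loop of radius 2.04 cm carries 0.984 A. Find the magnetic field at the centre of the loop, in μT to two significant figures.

B ≈ 30 μT

At the centre of a circular loop the Biot–Savart law gives B = μ₀I/(2R).
B = (4π×10⁻⁷ × 0.984) / (2 × 0.0204) = 3.03×10⁻⁵ T.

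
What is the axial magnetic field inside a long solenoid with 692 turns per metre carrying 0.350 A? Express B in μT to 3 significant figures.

Inside a long solenoid, B = μ₀nI with n = 692 turns/m.
B = 4π×10⁻⁷ × 692 × 0.350 = 3.04×10⁻⁴ T.

B ≈ 304 μT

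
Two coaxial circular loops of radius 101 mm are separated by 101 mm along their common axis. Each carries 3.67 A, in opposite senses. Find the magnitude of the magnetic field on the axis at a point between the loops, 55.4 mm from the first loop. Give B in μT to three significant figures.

Each loop contributes B = μ₀IR²/[2(R²+z²)^(3/2)] on the axis, with z measured from that loop.
Loop 1 (z = 0.0554 m): B₁ = 1.54×10⁻⁵ T. Loop 2 (z = 0.0456 m): B₂ = 1.73×10⁻⁵ T.
The fields oppose: B = |B₁ − B₂| = 1.90×10⁻⁶ T.

B ≈ 1.90 μT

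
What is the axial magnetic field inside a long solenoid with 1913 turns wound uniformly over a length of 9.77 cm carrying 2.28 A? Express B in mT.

B ≈ 56.1 mT

Inside a long solenoid, B = μ₀nI with n = 1.958×10⁴ turns/m.
B = 4π×10⁻⁷ × 1.958×10⁴ × 2.28 = 5.61×10⁻² T.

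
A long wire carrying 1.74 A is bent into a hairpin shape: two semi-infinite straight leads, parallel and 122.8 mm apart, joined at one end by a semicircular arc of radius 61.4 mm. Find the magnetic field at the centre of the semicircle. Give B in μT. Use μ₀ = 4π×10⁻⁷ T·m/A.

The semicircular arc contributes B_arc = μ₀I·π/(4πR) = μ₀I/(4R) = 8.90×10⁻⁶ T.
Each semi-infinite lead is at perpendicular distance R = 0.0614 m from the centre, with the perpendicular foot at its near end, so it contributes μ₀I/(4πR); both point the same way, together 5.67×10⁻⁶ T.
Arc and leads all point the same direction: B = 8.90×10⁻⁶ + 5.67×10⁻⁶ = 1.46×10⁻⁵ T.

B ≈ 14.6 μT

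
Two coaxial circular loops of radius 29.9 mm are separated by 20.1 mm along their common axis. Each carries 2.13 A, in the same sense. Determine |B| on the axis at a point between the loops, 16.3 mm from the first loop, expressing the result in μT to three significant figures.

B ≈ 74.0 μT

Each loop contributes B = μ₀IR²/[2(R²+z²)^(3/2)] on the axis, with z measured from that loop.
Loop 1 (z = 0.0163 m): B₁ = 3.03×10⁻⁵ T. Loop 2 (z = 0.0038 m): B₂ = 4.37×10⁻⁵ T.
The fields add: B = B₁ + B₂ = 7.40×10⁻⁵ T.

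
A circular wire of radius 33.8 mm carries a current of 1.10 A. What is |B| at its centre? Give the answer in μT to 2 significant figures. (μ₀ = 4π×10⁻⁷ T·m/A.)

At the centre of a circular loop the Biot–Savart law gives B = μ₀I/(2R).
B = (4π×10⁻⁷ × 1.10) / (2 × 0.0338) = 2.04×10⁻⁵ T.

B ≈ 20 μT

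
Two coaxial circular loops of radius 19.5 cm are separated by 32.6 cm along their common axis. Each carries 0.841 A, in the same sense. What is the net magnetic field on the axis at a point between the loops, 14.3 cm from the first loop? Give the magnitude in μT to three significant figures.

Each loop contributes B = μ₀IR²/[2(R²+z²)^(3/2)] on the axis, with z measured from that loop.
Loop 1 (z = 0.143 m): B₁ = 1.42×10⁻⁶ T. Loop 2 (z = 0.183 m): B₂ = 1.05×10⁻⁶ T.
The fields add: B = B₁ + B₂ = 2.47×10⁻⁶ T.

B ≈ 2.47 μT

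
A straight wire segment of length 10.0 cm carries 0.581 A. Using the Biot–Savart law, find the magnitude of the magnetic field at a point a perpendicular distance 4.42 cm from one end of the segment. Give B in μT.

For a finite straight segment, B = (μ₀I/4πd)(sinθ₁ + sinθ₂), where θ₁, θ₂ are the angles from the perpendicular to each end.
The perpendicular foot is at one end, so the two end-offsets along the wire are 0 and L = 0.1 m.
sinθ₁ = 0/√(0²+0.0442²) = 0.0000; sinθ₂ = 0.1/√(0.1²+0.0442²) = 0.9146.
B = (4π×10⁻⁷ × 0.581) / (4π × 0.0442) × (0.0000 + 0.9146) = 1.20×10⁻⁶ T.

B ≈ 1.20 μT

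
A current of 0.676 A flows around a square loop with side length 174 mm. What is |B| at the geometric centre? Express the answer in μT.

B ≈ 4.40 μT

Each side is a finite straight segment at perpendicular distance d = a/(2 tan(π/4)) = 0.087 m from the centre, with end-angles ±π/4.
One side contributes B₁ = (μ₀I/4πd)·2 sin(π/4) = 1.10×10⁻⁶ T.
All 4 sides add in the same direction: B = 4 × 1.10×10⁻⁶ = 4.40×10⁻⁶ T.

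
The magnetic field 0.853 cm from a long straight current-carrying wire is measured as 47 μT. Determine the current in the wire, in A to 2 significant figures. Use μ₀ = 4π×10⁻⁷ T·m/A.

For a long straight wire B = μ₀I/(2πd), so I = 2πdB/μ₀.
I = 2π × 0.00853 × 4.70×10⁻⁵ / (4π×10⁻⁷) = 2.00 A.

I ≈ 2.0 A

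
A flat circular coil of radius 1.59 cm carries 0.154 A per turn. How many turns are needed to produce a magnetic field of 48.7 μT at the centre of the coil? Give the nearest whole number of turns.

N = 8

For an N-turn coil, B = Nμ₀I/(2R). A single turn gives B₁ = 6.09×10⁻⁶ T with R = 0.0159 m.
N = B/B₁ = 4.87×10⁻⁵ / 6.09×10⁻⁶ = 8.00.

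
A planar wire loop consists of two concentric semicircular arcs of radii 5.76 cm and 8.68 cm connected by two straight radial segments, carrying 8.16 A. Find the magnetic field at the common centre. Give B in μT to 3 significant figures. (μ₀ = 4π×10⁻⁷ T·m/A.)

The radial connectors point toward the centre, so dl × r̂ = 0 and they contribute nothing.
Each semicircle gives μ₀I/(4R): inner arc 4.45×10⁻⁵ T, outer arc 2.95×10⁻⁵ T.
The two arcs carry current in opposite angular senses, so their fields oppose: B = |4.45×10⁻⁵ − 2.95×10⁻⁵| = 1.50×10⁻⁵ T.

B ≈ 15.0 μT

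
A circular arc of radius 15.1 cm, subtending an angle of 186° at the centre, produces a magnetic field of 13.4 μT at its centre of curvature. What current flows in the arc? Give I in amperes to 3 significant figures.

I ≈ 6.23 A

For a circular arc, B = μ₀Iφ/(4πR) with φ in radians; here φ = 3.246 rad.
So I = 4πRB/(μ₀φ) = 4π × 0.151 × 1.34×10⁻⁵ / (4π×10⁻⁷ × 3.246) = 6.23 A.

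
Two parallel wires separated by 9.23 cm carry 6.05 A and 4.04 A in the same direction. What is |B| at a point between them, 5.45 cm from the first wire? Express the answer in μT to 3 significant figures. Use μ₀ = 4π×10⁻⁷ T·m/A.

B ≈ 0.826 μT

Each long wire gives B = μ₀I/(2πd). Distances are d₁ = 0.0545 m and d₂ = 0.0378 m.
B₁ = 2.22×10⁻⁵ T, B₂ = 2.14×10⁻⁵ T.
Between parallel currents the two contributions point in opposite directions, so they subtract. B = |B₁ − B₂| = |2.22×10⁻⁵ − 2.14×10⁻⁵| = 8.26×10⁻⁷ T.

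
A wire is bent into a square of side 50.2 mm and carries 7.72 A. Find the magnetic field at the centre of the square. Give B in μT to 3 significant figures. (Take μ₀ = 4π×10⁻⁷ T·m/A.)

B ≈ 174 μT

Each side is a finite straight segment at perpendicular distance d = a/(2 tan(π/4)) = 0.0251 m from the centre, with end-angles ±π/4.
One side contributes B₁ = (μ₀I/4πd)·2 sin(π/4) = 4.35×10⁻⁵ T.
All 4 sides add in the same direction: B = 4 × 4.35×10⁻⁵ = 1.74×10⁻⁴ T.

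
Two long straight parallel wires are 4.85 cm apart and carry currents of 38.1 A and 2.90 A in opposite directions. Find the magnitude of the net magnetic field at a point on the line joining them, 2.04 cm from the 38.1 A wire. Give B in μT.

B ≈ 394 μT

Each long wire gives B = μ₀I/(2πd). Distances are d₁ = 0.0204 m and d₂ = 0.0281 m.
B₁ = 3.74×10⁻⁴ T, B₂ = 2.06×10⁻⁵ T.
Between antiparallel currents both contributions point the same way, so they add. B = B₁ + B₂ = 3.74×10⁻⁴ + 2.06×10⁻⁵ = 3.94×10⁻⁴ T.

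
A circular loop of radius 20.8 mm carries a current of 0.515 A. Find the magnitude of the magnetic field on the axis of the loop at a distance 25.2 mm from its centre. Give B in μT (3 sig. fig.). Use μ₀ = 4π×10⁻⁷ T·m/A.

On the axis of a circular loop, B = μ₀IR² / [2(R²+z²)^(3/2)].
R² + z² = (0.0208)² + (0.0252)² = 0.001068 m², and (R²+z²)^(3/2) = 3.49×10⁻⁵ m³.
B = (4π×10⁻⁷ × 0.515 × 0.0004326) / (2 × 3.49×10⁻⁵) = 4.01×10⁻⁶ T.

B ≈ 4.01 μT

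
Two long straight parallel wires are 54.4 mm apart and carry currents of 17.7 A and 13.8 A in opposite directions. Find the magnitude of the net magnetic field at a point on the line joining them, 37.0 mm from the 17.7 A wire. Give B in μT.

B ≈ 254 μT

Each long wire gives B = μ₀I/(2πd). Distances are d₁ = 0.037 m and d₂ = 0.0174 m.
B₁ = 9.57×10⁻⁵ T, B₂ = 1.59×10⁻⁴ T.
Between antiparallel currents both contributions point the same way, so they add. B = B₁ + B₂ = 9.57×10⁻⁵ + 1.59×10⁻⁴ = 2.54×10⁻⁴ T.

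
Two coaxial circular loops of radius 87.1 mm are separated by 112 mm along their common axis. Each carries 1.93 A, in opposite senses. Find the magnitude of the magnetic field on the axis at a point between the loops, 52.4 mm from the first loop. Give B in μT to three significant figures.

Each loop contributes B = μ₀IR²/[2(R²+z²)^(3/2)] on the axis, with z measured from that loop.
Loop 1 (z = 0.0524 m): B₁ = 8.76×10⁻⁶ T. Loop 2 (z = 0.0596 m): B₂ = 7.83×10⁻⁶ T.
The fields oppose: B = |B₁ − B₂| = 9.34×10⁻⁷ T.

B ≈ 0.934 μT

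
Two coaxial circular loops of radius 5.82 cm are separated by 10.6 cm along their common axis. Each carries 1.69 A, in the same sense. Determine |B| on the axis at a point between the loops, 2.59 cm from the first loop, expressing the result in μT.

Each loop contributes B = μ₀IR²/[2(R²+z²)^(3/2)] on the axis, with z measured from that loop.
Loop 1 (z = 0.0259 m): B₁ = 1.39×10⁻⁵ T. Loop 2 (z = 0.0801 m): B₂ = 3.71×10⁻⁶ T.
The fields add: B = B₁ + B₂ = 1.76×10⁻⁵ T.

B ≈ 17.6 μT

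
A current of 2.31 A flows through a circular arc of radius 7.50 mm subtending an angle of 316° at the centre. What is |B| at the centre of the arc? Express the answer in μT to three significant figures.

B ≈ 170 μT

The Biot–Savart field of a circular arc at its centre is B = μ₀Iφ/(4πR), with φ = 5.515 rad.
B = (4π×10⁻⁷ × 2.31 × 5.515) / (4π × 0.0075) = 1.70×10⁻⁴ T.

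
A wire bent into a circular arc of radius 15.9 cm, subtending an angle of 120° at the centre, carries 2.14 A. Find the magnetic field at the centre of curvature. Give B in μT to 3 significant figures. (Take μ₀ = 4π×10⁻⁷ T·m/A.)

The Biot–Savart field of a circular arc at its centre is B = μ₀Iφ/(4πR), with φ = 2.094 rad.
B = (4π×10⁻⁷ × 2.14 × 2.094) / (4π × 0.159) = 2.82×10⁻⁶ T.

B ≈ 2.82 μT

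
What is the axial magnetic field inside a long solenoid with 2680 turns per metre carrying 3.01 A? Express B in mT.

B ≈ 10.1 mT

Inside a long solenoid, B = μ₀nI with n = 2680 turns/m.
B = 4π×10⁻⁷ × 2680 × 3.01 = 1.01×10⁻² T.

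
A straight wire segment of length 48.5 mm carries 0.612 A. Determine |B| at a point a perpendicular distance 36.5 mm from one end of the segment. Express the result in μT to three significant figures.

B ≈ 1.34 μT

For a finite straight segment, B = (μ₀I/4πd)(sinθ₁ + sinθ₂), where θ₁, θ₂ are the angles from the perpendicular to each end.
The perpendicular foot is at one end, so the two end-offsets along the wire are 0 and L = 0.0485 m.
sinθ₁ = 0/√(0²+0.0365²) = 0.0000; sinθ₂ = 0.0485/√(0.0485²+0.0365²) = 0.7990.
B = (4π×10⁻⁷ × 0.612) / (4π × 0.0365) × (0.0000 + 0.7990) = 1.34×10⁻⁶ T.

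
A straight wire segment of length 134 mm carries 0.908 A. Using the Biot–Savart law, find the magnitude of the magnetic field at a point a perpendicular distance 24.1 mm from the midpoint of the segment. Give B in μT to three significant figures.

B ≈ 7.09 μT

For a finite straight segment, B = (μ₀I/4πd)(sinθ₁ + sinθ₂), where θ₁, θ₂ are the angles from the perpendicular to each end.
The perpendicular from the point meets the wire at its midpoint, so each end is L/2 = 0.067 m away along the wire.
sinθ₁ = 0.067/√(0.067²+0.0241²) = 0.9410; sinθ₂ = 0.067/√(0.067²+0.0241²) = 0.9410.
B = (4π×10⁻⁷ × 0.908) / (4π × 0.0241) × (0.9410 + 0.9410) = 7.09×10⁻⁶ T.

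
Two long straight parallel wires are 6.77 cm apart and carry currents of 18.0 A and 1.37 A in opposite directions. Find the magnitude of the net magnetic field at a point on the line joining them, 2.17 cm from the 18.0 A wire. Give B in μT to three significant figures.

Each long wire gives B = μ₀I/(2πd). Distances are d₁ = 0.0217 m and d₂ = 0.046 m.
B₁ = 1.66×10⁻⁴ T, B₂ = 5.96×10⁻⁶ T.
Between antiparallel currents both contributions point the same way, so they add. B = B₁ + B₂ = 1.66×10⁻⁴ + 5.96×10⁻⁶ = 1.72×10⁻⁴ T.

B ≈ 172 μT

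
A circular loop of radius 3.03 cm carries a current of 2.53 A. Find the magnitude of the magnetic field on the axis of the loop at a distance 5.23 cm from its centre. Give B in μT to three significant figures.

On the axis of a circular loop, B = μ₀IR² / [2(R²+z²)^(3/2)].
R² + z² = (0.0303)² + (0.0523)² = 0.003653 m², and (R²+z²)^(3/2) = 2.21×10⁻⁴ m³.
B = (4π×10⁻⁷ × 2.53 × 0.0009181) / (2 × 2.21×10⁻⁴) = 6.61×10⁻⁶ T.

B ≈ 6.61 μT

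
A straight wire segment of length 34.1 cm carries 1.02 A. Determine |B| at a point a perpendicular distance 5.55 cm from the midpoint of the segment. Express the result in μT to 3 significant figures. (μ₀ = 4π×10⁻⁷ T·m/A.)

For a finite straight segment, B = (μ₀I/4πd)(sinθ₁ + sinθ₂), where θ₁, θ₂ are the angles from the perpendicular to each end.
The perpendicular from the point meets the wire at its midpoint, so each end is L/2 = 0.1705 m away along the wire.
sinθ₁ = 0.1705/√(0.1705²+0.0555²) = 0.9509; sinθ₂ = 0.1705/√(0.1705²+0.0555²) = 0.9509.
B = (4π×10⁻⁷ × 1.02) / (4π × 0.0555) × (0.9509 + 0.9509) = 3.50×10⁻⁶ T.

B ≈ 3.50 μT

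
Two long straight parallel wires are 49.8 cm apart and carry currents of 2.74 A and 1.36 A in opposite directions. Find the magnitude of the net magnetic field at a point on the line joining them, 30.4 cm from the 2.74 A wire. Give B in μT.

B ≈ 3.20 μT

Each long wire gives B = μ₀I/(2πd). Distances are d₁ = 0.304 m and d₂ = 0.194 m.
B₁ = 1.80×10⁻⁶ T, B₂ = 1.40×10⁻⁶ T.
Between antiparallel currents both contributions point the same way, so they add. B = B₁ + B₂ = 1.80×10⁻⁶ + 1.40×10⁻⁶ = 3.20×10⁻⁶ T.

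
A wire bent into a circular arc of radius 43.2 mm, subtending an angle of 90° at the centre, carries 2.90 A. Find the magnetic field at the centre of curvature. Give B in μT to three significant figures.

B ≈ 10.5 μT

The Biot–Savart field of a circular arc at its centre is B = μ₀Iφ/(4πR), with φ = 1.571 rad.
B = (4π×10⁻⁷ × 2.90 × 1.571) / (4π × 0.0432) = 1.05×10⁻⁵ T.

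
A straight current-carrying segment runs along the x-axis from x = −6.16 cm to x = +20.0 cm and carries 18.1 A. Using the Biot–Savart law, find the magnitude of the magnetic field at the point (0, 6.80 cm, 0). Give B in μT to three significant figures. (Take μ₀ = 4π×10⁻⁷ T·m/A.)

For a finite straight segment, B = (μ₀I/4πd)(sinθ₁ + sinθ₂), where θ₁, θ₂ are the angles from the perpendicular to each end.
The perpendicular distance is d = 0.068 m; the end-offsets along the wire are a = 0.0616 m and b = 0.2 m.
sinθ₁ = 0.0616/√(0.0616²+0.068²) = 0.6714; sinθ₂ = 0.2/√(0.2²+0.068²) = 0.9468.
B = (4π×10⁻⁷ × 18.1) / (4π × 0.068) × (0.6714 + 0.9468) = 4.31×10⁻⁵ T.

B ≈ 43.1 μT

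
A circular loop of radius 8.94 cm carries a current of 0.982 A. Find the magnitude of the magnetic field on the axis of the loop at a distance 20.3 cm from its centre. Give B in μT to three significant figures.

On the axis of a circular loop, B = μ₀IR² / [2(R²+z²)^(3/2)].
R² + z² = (0.0894)² + (0.203)² = 0.0492 m², and (R²+z²)^(3/2) = 1.09×10⁻² m³.
B = (4π×10⁻⁷ × 0.982 × 0.007992) / (2 × 1.09×10⁻²) = 4.52×10⁻⁷ T.

B ≈ 0.452 μT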